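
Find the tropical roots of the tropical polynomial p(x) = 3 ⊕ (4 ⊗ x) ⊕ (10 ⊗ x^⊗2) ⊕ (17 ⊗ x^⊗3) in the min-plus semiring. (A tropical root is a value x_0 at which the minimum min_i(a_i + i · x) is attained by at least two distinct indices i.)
Roots: {-7, -6, -1}

Each tropical root is a break point of the lower envelope of the lines y = a_i + i · x (there are 4 lines, with slopes 0, 1, ..., 3). Only the lines that attain the minimum somewhere contribute to roots; other lines are dominated. Here the surviving (envelope) indices are i = 3, i = 2, i = 1, i = 0.
Intersections between consecutive envelope lines give the roots: for adjacent envelope indices i < j the intersection is x = (a_i − a_j) / (j − i). Reading off the sorted break points: {-7, -6, -1}.
Verification: at each break x_0, at least two indices attain the minimum of min_i(a_i + i · x_0).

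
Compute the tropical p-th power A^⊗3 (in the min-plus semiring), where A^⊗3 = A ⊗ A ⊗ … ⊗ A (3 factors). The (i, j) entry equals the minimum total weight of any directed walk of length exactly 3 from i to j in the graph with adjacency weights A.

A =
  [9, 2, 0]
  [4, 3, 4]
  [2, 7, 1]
A^⊗3 =
  [3, 4, 2]
  [6, 8, 5]
  [4, 5, 3]

Each entry (A^⊗3)_ij equals the minimum over all length-3 walks i = v_0 → v_1 → … → v_3 = j of Σ_t A[v_t][v_{t+1}]. For example, for (i, j) = (0, 2) we minimise over 9 possible intermediate vertex sequences; the minimum is 2, attained along the walk 0 → 2 → 0 → 2.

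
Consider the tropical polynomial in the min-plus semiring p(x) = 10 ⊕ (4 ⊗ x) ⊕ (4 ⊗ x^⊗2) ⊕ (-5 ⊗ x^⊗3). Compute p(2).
p(2) = 1

A tropical monomial a ⊗ x^⊗i evaluates to a + i · x. Evaluating each term at x = 2:
  Term 0 contributes 10 + 0 · 2 = 10
  Term 1 contributes 4 + 1 · 2 = 6
  Term 2 contributes 4 + 2 · 2 = 8
  Term 3 contributes -5 + 3 · 2 = 1
p(2) = ⊕ of these = min[10, 6, 8, 1] = 1.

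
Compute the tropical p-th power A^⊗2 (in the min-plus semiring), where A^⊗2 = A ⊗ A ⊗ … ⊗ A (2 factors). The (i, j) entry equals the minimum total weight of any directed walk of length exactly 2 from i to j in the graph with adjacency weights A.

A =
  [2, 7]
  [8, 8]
A^⊗2 =
  [4, 9]
  [10, 15]

Each entry (A^⊗2)_ij equals the minimum over all length-2 walks i = v_0 → v_1 → … → v_2 = j of Σ_t A[v_t][v_{t+1}]. For example, for (i, j) = (0, 1) we minimise over 2 possible intermediate vertex sequences; the minimum is 9, attained along the walk 0 → 0 → 1.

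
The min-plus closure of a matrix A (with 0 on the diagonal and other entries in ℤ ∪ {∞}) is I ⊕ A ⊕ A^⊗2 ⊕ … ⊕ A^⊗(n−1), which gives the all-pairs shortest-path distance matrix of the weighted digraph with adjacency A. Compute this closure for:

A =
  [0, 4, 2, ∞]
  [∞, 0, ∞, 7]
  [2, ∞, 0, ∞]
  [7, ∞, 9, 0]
Closure =
  [0, 4, 2, 11]
  [14, 0, 16, 7]
  [2, 6, 0, 13]
  [7, 11, 9, 0]

This is the Floyd-Warshall all-pairs shortest-path computation. For each intermediate vertex k = 0, 1, …, 3, update dist[i][j] ← min(dist[i][j], dist[i][k] + dist[k][j]). The final matrix gives, for each (i, j), the minimum total weight of any directed path from i to j (possibly empty when i = j).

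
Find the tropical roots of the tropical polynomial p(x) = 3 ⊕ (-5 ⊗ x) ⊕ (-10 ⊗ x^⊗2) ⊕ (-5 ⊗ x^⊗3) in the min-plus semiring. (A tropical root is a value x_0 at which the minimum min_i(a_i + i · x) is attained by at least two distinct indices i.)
Roots: {-5, 5, 8}

Each tropical root is a break point of the lower envelope of the lines y = a_i + i · x (there are 4 lines, with slopes 0, 1, ..., 3). Only the lines that attain the minimum somewhere contribute to roots; other lines are dominated. Here the surviving (envelope) indices are i = 3, i = 2, i = 1, i = 0.
Intersections between consecutive envelope lines give the roots: for adjacent envelope indices i < j the intersection is x = (a_i − a_j) / (j − i). Reading off the sorted break points: {-5, 5, 8}.
Verification: at each break x_0, at least two indices attain the minimum of min_i(a_i + i · x_0).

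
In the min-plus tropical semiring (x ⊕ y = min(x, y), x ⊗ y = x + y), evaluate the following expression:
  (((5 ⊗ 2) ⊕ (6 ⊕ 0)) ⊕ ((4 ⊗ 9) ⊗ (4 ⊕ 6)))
(((5 ⊗ 2) ⊕ (6 ⊕ 0)) ⊕ ((4 ⊗ 9) ⊗ (4 ⊕ 6))) = 0

Expand innermost to outermost. Recall ⊕ takes the minimum of its arguments and ⊗ takes their sum. Working out the expression (((5 ⊗ 2) ⊕ (6 ⊕ 0)) ⊕ ((4 ⊗ 9) ⊗ (4 ⊕ 6))) gives 0.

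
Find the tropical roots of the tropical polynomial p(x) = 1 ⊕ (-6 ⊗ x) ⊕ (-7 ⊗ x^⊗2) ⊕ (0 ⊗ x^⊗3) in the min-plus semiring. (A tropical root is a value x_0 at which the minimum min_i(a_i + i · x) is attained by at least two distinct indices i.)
Roots: {-7, 1, 7}

Each tropical root is a break point of the lower envelope of the lines y = a_i + i · x (there are 4 lines, with slopes 0, 1, ..., 3). Only the lines that attain the minimum somewhere contribute to roots; other lines are dominated. Here the surviving (envelope) indices are i = 3, i = 2, i = 1, i = 0.
Intersections between consecutive envelope lines give the roots: for adjacent envelope indices i < j the intersection is x = (a_i − a_j) / (j − i). Reading off the sorted break points: {-7, 1, 7}.
Verification: at each break x_0, at least two indices attain the minimum of min_i(a_i + i · x_0).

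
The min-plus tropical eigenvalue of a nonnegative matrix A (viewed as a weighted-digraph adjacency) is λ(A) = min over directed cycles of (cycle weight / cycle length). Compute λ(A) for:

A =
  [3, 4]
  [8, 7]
λ(A) = 3

Enumerate directed cycles and compute their means (weight / length). Sample:
  cycle 0 → 0: weight = 3, length = 1, mean = 3/1 ≈ 3.000
  cycle 1 → 1: weight = 7, length = 1, mean = 7/1 ≈ 7.000
  cycle 0 → 1 → 0: weight = 12, length = 2, mean = 12/2 ≈ 6.000
  cycle 1 → 0 → 1: weight = 12, length = 2, mean = 12/2 ≈ 6.000
Minimum mean = 3.000, attained e.g. along the cycle 0 → 0 with weight 3 and length 1. So λ(A) = 3/1 = 3.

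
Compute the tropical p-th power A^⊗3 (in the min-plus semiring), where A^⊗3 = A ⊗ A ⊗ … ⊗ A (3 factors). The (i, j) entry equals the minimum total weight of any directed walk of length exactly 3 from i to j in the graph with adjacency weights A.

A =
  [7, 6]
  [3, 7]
A^⊗3 =
  [16, 15]
  [12, 16]

Each entry (A^⊗3)_ij equals the minimum over all length-3 walks i = v_0 → v_1 → … → v_3 = j of Σ_t A[v_t][v_{t+1}]. For example, for (i, j) = (0, 1) we minimise over 4 possible intermediate vertex sequences; the minimum is 15, attained along the walk 0 → 1 → 0 → 1.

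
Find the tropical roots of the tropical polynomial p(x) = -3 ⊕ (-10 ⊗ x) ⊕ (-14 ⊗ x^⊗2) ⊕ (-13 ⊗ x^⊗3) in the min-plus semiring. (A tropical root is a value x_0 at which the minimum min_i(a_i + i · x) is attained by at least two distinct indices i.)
Roots: {-1, 4, 7}

Each tropical root is a break point of the lower envelope of the lines y = a_i + i · x (there are 4 lines, with slopes 0, 1, ..., 3). Only the lines that attain the minimum somewhere contribute to roots; other lines are dominated. Here the surviving (envelope) indices are i = 3, i = 2, i = 1, i = 0.
Intersections between consecutive envelope lines give the roots: for adjacent envelope indices i < j the intersection is x = (a_i − a_j) / (j − i). Reading off the sorted break points: {-1, 4, 7}.
Verification: at each break x_0, at least two indices attain the minimum of min_i(a_i + i · x_0).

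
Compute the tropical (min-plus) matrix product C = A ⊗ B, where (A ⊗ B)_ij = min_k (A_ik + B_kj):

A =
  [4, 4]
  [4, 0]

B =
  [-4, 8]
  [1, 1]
A ⊗ B =
  [0, 5]
  [0, 1]

Apply the min-plus product entry-by-entry:
  C[0][0] = min over k of (A[0][0] + B[0][0] = 4 + -4 = 0, A[0][1] + B[1][0] = 4 + 1 = 5) = 0 (attained at k = 0)
  C[0][1] = min over k of (A[0][0] + B[0][1] = 4 + 8 = 12, A[0][1] + B[1][1] = 4 + 1 = 5) = 5 (attained at k = 1)
  C[1][0] = min over k of (A[1][0] + B[0][0] = 4 + -4 = 0, A[1][1] + B[1][0] = 0 + 1 = 1) = 0 (attained at k = 0)
  C[1][1] = min over k of (A[1][0] + B[0][1] = 4 + 8 = 12, A[1][1] + B[1][1] = 0 + 1 = 1) = 1 (attained at k = 1)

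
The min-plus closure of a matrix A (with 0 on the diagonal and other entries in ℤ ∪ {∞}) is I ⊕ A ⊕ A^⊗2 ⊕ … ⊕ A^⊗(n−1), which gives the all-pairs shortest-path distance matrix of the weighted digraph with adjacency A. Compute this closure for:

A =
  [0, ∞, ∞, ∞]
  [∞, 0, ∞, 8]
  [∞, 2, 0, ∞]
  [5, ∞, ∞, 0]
Closure =
  [0, ∞, ∞, ∞]
  [13, 0, ∞, 8]
  [15, 2, 0, 10]
  [5, ∞, ∞, 0]

This is the Floyd-Warshall all-pairs shortest-path computation. For each intermediate vertex k = 0, 1, …, 3, update dist[i][j] ← min(dist[i][j], dist[i][k] + dist[k][j]). The final matrix gives, for each (i, j), the minimum total weight of any directed path from i to j (possibly empty when i = j).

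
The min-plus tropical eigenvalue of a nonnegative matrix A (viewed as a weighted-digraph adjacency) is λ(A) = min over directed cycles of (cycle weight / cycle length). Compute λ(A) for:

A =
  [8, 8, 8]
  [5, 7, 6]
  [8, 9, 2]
λ(A) = 2

Enumerate directed cycles and compute their means (weight / length). Sample:
  cycle 0 → 0: weight = 8, length = 1, mean = 8/1 ≈ 8.000
  cycle 1 → 1: weight = 7, length = 1, mean = 7/1 ≈ 7.000
  cycle 2 → 2: weight = 2, length = 1, mean = 2/1 ≈ 2.000
  cycle 0 → 1 → 0: weight = 13, length = 2, mean = 13/2 ≈ 6.500
  cycle 0 → 2 → 0: weight = 16, length = 2, mean = 16/2 ≈ 8.000
  cycle 1 → 0 → 1: weight = 13, length = 2, mean = 13/2 ≈ 6.500
Minimum mean = 2.000, attained e.g. along the cycle 2 → 2 with weight 2 and length 1. So λ(A) = 2/1 = 2.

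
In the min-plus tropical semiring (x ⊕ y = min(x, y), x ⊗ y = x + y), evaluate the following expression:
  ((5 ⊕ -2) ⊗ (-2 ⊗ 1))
((5 ⊕ -2) ⊗ (-2 ⊗ 1)) = -3

Expand innermost to outermost. Recall ⊕ takes the minimum of its arguments and ⊗ takes their sum. Working out the expression ((5 ⊕ -2) ⊗ (-2 ⊗ 1)) gives -3.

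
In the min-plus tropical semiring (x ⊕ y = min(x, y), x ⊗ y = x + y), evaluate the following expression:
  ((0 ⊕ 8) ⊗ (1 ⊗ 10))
((0 ⊕ 8) ⊗ (1 ⊗ 10)) = 11

Expand innermost to outermost. Recall ⊕ takes the minimum of its arguments and ⊗ takes their sum. Working out the expression ((0 ⊕ 8) ⊗ (1 ⊗ 10)) gives 11.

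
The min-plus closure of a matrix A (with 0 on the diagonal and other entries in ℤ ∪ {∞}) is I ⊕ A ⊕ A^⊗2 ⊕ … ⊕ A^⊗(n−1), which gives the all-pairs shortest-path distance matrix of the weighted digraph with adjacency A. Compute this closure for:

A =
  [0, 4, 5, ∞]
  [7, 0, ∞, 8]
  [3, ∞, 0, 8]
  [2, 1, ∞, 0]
Closure =
  [0, 4, 5, 12]
  [7, 0, 12, 8]
  [3, 7, 0, 8]
  [2, 1, 7, 0]

This is the Floyd-Warshall all-pairs shortest-path computation. For each intermediate vertex k = 0, 1, …, 3, update dist[i][j] ← min(dist[i][j], dist[i][k] + dist[k][j]). The final matrix gives, for each (i, j), the minimum total weight of any directed path from i to j (possibly empty when i = j).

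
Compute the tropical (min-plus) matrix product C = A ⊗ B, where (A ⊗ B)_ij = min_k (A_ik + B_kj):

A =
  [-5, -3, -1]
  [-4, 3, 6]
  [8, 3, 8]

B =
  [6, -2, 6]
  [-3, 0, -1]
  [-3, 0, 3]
A ⊗ B =
  [-6, -7, -4]
  [0, -6, 2]
  [0, 3, 2]

Apply the min-plus product entry-by-entry:
  C[0][0] = min over k of (A[0][0] + B[0][0] = -5 + 6 = 1, A[0][1] + B[1][0] = -3 + -3 = -6, A[0][2] + B[2][0] = -1 + -3 = -4) = -6 (attained at k = 1)
  C[0][1] = min over k of (A[0][0] + B[0][1] = -5 + -2 = -7, A[0][1] + B[1][1] = -3 + 0 = -3, A[0][2] + B[2][1] = -1 + 0 = -1) = -7 (attained at k = 0)
  C[0][2] = min over k of (A[0][0] + B[0][2] = -5 + 6 = 1, A[0][1] + B[1][2] = -3 + -1 = -4, A[0][2] + B[2][2] = -1 + 3 = 2) = -4 (attained at k = 1)
  C[1][0] = min over k of (A[1][0] + B[0][0] = -4 + 6 = 2, A[1][1] + B[1][0] = 3 + -3 = 0, A[1][2] + B[2][0] = 6 + -3 = 3) = 0 (attained at k = 1)
  C[1][1] = min over k of (A[1][0] + B[0][1] = -4 + -2 = -6, A[1][1] + B[1][1] = 3 + 0 = 3, A[1][2] + B[2][1] = 6 + 0 = 6) = -6 (attained at k = 0)
  C[1][2] = min over k of (A[1][0] + B[0][2] = -4 + 6 = 2, A[1][1] + B[1][2] = 3 + -1 = 2, A[1][2] + B[2][2] = 6 + 3 = 9) = 2 (attained at k = 0)
  C[2][0] = min over k of (A[2][0] + B[0][0] = 8 + 6 = 14, A[2][1] + B[1][0] = 3 + -3 = 0, A[2][2] + B[2][0] = 8 + -3 = 5) = 0 (attained at k = 1)
  C[2][1] = min over k of (A[2][0] + B[0][1] = 8 + -2 = 6, A[2][1] + B[1][1] = 3 + 0 = 3, A[2][2] + B[2][1] = 8 + 0 = 8) = 3 (attained at k = 1)
  C[2][2] = min over k of (A[2][0] + B[0][2] = 8 + 6 = 14, A[2][1] + B[1][2] = 3 + -1 = 2, A[2][2] + B[2][2] = 8 + 3 = 11) = 2 (attained at k = 1)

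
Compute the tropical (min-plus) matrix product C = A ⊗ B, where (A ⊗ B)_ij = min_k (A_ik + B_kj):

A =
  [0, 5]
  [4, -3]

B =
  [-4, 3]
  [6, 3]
A ⊗ B =
  [-4, 3]
  [0, 0]

Apply the min-plus product entry-by-entry:
  C[0][0] = min over k of (A[0][0] + B[0][0] = 0 + -4 = -4, A[0][1] + B[1][0] = 5 + 6 = 11) = -4 (attained at k = 0)
  C[0][1] = min over k of (A[0][0] + B[0][1] = 0 + 3 = 3, A[0][1] + B[1][1] = 5 + 3 = 8) = 3 (attained at k = 0)
  C[1][0] = min over k of (A[1][0] + B[0][0] = 4 + -4 = 0, A[1][1] + B[1][0] = -3 + 6 = 3) = 0 (attained at k = 0)
  C[1][1] = min over k of (A[1][0] + B[0][1] = 4 + 3 = 7, A[1][1] + B[1][1] = -3 + 3 = 0) = 0 (attained at k = 1)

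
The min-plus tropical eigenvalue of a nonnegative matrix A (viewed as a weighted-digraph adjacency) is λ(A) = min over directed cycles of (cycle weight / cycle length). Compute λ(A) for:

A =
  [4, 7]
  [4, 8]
λ(A) = 4

Enumerate directed cycles and compute their means (weight / length). Sample:
  cycle 0 → 0: weight = 4, length = 1, mean = 4/1 ≈ 4.000
  cycle 1 → 1: weight = 8, length = 1, mean = 8/1 ≈ 8.000
  cycle 0 → 1 → 0: weight = 11, length = 2, mean = 11/2 ≈ 5.500
  cycle 1 → 0 → 1: weight = 11, length = 2, mean = 11/2 ≈ 5.500
Minimum mean = 4.000, attained e.g. along the cycle 0 → 0 with weight 4 and length 1. So λ(A) = 4/1 = 4.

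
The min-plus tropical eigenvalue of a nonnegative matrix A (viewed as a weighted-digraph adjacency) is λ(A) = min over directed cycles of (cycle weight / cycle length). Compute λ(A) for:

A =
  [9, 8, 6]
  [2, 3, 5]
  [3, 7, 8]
λ(A) = 3

Enumerate directed cycles and compute their means (weight / length). Sample:
  cycle 0 → 0: weight = 9, length = 1, mean = 9/1 ≈ 9.000
  cycle 1 → 1: weight = 3, length = 1, mean = 3/1 ≈ 3.000
  cycle 2 → 2: weight = 8, length = 1, mean = 8/1 ≈ 8.000
  cycle 0 → 1 → 0: weight = 10, length = 2, mean = 10/2 ≈ 5.000
  cycle 0 → 2 → 0: weight = 9, length = 2, mean = 9/2 ≈ 4.500
  cycle 1 → 0 → 1: weight = 10, length = 2, mean = 10/2 ≈ 5.000
Minimum mean = 3.000, attained e.g. along the cycle 1 → 1 with weight 3 and length 1. So λ(A) = 3/1 = 3.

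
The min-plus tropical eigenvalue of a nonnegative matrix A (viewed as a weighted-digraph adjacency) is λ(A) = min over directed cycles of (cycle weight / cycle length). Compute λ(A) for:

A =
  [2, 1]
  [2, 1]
λ(A) = 1

Enumerate directed cycles and compute their means (weight / length). Sample:
  cycle 0 → 0: weight = 2, length = 1, mean = 2/1 ≈ 2.000
  cycle 1 → 1: weight = 1, length = 1, mean = 1/1 ≈ 1.000
  cycle 0 → 1 → 0: weight = 3, length = 2, mean = 3/2 ≈ 1.500
  cycle 1 → 0 → 1: weight = 3, length = 2, mean = 3/2 ≈ 1.500
Minimum mean = 1.000, attained e.g. along the cycle 1 → 1 with weight 1 and length 1. So λ(A) = 1/1 = 1.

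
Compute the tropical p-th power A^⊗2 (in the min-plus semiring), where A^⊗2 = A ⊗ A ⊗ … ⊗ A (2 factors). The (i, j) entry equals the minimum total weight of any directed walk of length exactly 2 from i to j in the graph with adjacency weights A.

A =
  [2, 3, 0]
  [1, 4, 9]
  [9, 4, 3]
A^⊗2 =
  [4, 4, 2]
  [3, 4, 1]
  [5, 7, 6]

Each entry (A^⊗2)_ij equals the minimum over all length-2 walks i = v_0 → v_1 → … → v_2 = j of Σ_t A[v_t][v_{t+1}]. For example, for (i, j) = (0, 2) we minimise over 3 possible intermediate vertex sequences; the minimum is 2, attained along the walk 0 → 0 → 2.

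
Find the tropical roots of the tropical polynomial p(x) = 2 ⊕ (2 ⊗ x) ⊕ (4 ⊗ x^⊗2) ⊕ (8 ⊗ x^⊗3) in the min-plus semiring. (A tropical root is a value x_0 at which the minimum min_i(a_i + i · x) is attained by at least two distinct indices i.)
Roots: {-4, -2, 0}

Each tropical root is a break point of the lower envelope of the lines y = a_i + i · x (there are 4 lines, with slopes 0, 1, ..., 3). Only the lines that attain the minimum somewhere contribute to roots; other lines are dominated. Here the surviving (envelope) indices are i = 3, i = 2, i = 1, i = 0.
Intersections between consecutive envelope lines give the roots: for adjacent envelope indices i < j the intersection is x = (a_i − a_j) / (j − i). Reading off the sorted break points: {-4, -2, 0}.
Verification: at each break x_0, at least two indices attain the minimum of min_i(a_i + i · x_0).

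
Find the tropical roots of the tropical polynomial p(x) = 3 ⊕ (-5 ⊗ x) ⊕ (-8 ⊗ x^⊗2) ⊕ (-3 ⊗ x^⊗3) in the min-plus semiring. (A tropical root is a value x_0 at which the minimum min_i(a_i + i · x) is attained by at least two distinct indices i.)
Roots: {-5, 3, 8}

Each tropical root is a break point of the lower envelope of the lines y = a_i + i · x (there are 4 lines, with slopes 0, 1, ..., 3). Only the lines that attain the minimum somewhere contribute to roots; other lines are dominated. Here the surviving (envelope) indices are i = 3, i = 2, i = 1, i = 0.
Intersections between consecutive envelope lines give the roots: for adjacent envelope indices i < j the intersection is x = (a_i − a_j) / (j − i). Reading off the sorted break points: {-5, 3, 8}.
Verification: at each break x_0, at least two indices attain the minimum of min_i(a_i + i · x_0).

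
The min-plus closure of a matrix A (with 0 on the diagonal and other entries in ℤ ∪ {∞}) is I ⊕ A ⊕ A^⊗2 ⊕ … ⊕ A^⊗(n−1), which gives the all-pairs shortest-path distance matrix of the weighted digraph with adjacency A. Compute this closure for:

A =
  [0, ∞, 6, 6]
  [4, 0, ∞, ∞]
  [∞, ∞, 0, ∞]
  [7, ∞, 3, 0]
Closure =
  [0, ∞, 6, 6]
  [4, 0, 10, 10]
  [∞, ∞, 0, ∞]
  [7, ∞, 3, 0]

This is the Floyd-Warshall all-pairs shortest-path computation. For each intermediate vertex k = 0, 1, …, 3, update dist[i][j] ← min(dist[i][j], dist[i][k] + dist[k][j]). The final matrix gives, for each (i, j), the minimum total weight of any directed path from i to j (possibly empty when i = j).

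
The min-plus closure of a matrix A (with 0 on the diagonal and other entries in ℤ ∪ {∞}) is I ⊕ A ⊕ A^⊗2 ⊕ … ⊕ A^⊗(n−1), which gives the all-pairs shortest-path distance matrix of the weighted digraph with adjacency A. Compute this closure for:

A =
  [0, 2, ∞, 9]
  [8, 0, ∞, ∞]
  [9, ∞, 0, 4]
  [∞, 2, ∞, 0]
Closure =
  [0, 2, ∞, 9]
  [8, 0, ∞, 17]
  [9, 6, 0, 4]
  [10, 2, ∞, 0]

This is the Floyd-Warshall all-pairs shortest-path computation. For each intermediate vertex k = 0, 1, …, 3, update dist[i][j] ← min(dist[i][j], dist[i][k] + dist[k][j]). The final matrix gives, for each (i, j), the minimum total weight of any directed path from i to j (possibly empty when i = j).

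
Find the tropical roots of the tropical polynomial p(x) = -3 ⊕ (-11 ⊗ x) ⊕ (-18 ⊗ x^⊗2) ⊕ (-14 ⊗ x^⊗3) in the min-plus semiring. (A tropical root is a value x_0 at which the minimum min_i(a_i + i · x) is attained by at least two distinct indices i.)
Roots: {-4, 7, 8}

Each tropical root is a break point of the lower envelope of the lines y = a_i + i · x (there are 4 lines, with slopes 0, 1, ..., 3). Only the lines that attain the minimum somewhere contribute to roots; other lines are dominated. Here the surviving (envelope) indices are i = 3, i = 2, i = 1, i = 0.
Intersections between consecutive envelope lines give the roots: for adjacent envelope indices i < j the intersection is x = (a_i − a_j) / (j − i). Reading off the sorted break points: {-4, 7, 8}.
Verification: at each break x_0, at least two indices attain the minimum of min_i(a_i + i · x_0).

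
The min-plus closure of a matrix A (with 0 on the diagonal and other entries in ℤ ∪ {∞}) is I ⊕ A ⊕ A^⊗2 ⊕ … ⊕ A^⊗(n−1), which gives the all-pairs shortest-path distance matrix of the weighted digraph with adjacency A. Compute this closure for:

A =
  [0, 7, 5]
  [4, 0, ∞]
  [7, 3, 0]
Closure =
  [0, 7, 5]
  [4, 0, 9]
  [7, 3, 0]

This is the Floyd-Warshall all-pairs shortest-path computation. For each intermediate vertex k = 0, 1, …, 2, update dist[i][j] ← min(dist[i][j], dist[i][k] + dist[k][j]). The final matrix gives, for each (i, j), the minimum total weight of any directed path from i to j (possibly empty when i = j).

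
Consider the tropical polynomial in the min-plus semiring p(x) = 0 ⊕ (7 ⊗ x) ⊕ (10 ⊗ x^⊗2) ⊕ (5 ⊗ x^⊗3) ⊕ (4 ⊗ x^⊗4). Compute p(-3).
p(-3) = -8

A tropical monomial a ⊗ x^⊗i evaluates to a + i · x. Evaluating each term at x = -3:
  Term 0 contributes 0 + 0 · -3 = 0
  Term 1 contributes 7 + 1 · -3 = 4
  Term 2 contributes 10 + 2 · -3 = 4
  Term 3 contributes 5 + 3 · -3 = -4
  Term 4 contributes 4 + 4 · -3 = -8
p(-3) = ⊕ of these = min[0, 4, 4, -4, -8] = -8.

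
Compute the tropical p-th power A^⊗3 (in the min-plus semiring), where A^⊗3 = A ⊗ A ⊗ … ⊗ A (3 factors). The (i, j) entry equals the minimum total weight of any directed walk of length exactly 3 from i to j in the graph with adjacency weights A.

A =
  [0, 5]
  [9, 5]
A^⊗3 =
  [0, 5]
  [9, 14]

Each entry (A^⊗3)_ij equals the minimum over all length-3 walks i = v_0 → v_1 → … → v_3 = j of Σ_t A[v_t][v_{t+1}]. For example, for (i, j) = (0, 1) we minimise over 4 possible intermediate vertex sequences; the minimum is 5, attained along the walk 0 → 0 → 0 → 1.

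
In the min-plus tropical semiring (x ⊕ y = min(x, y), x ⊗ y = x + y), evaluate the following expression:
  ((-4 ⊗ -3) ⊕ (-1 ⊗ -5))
((-4 ⊗ -3) ⊕ (-1 ⊗ -5)) = -7

Expand innermost to outermost. Recall ⊕ takes the minimum of its arguments and ⊗ takes their sum. Working out the expression ((-4 ⊗ -3) ⊕ (-1 ⊗ -5)) gives -7.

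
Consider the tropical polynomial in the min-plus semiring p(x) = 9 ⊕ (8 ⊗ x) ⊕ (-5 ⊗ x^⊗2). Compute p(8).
p(8) = 9

A tropical monomial a ⊗ x^⊗i evaluates to a + i · x. Evaluating each term at x = 8:
  Term 0 contributes 9 + 0 · 8 = 9
  Term 1 contributes 8 + 1 · 8 = 16
  Term 2 contributes -5 + 2 · 8 = 11
p(8) = ⊕ of these = min[9, 16, 11] = 9.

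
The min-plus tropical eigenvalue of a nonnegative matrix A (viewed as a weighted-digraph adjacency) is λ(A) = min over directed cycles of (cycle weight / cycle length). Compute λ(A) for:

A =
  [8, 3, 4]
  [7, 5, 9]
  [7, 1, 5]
λ(A) = 4

Enumerate directed cycles and compute their means (weight / length). Sample:
  cycle 0 → 0: weight = 8, length = 1, mean = 8/1 ≈ 8.000
  cycle 1 → 1: weight = 5, length = 1, mean = 5/1 ≈ 5.000
  cycle 2 → 2: weight = 5, length = 1, mean = 5/1 ≈ 5.000
  cycle 0 → 1 → 0: weight = 10, length = 2, mean = 10/2 ≈ 5.000
  cycle 0 → 2 → 0: weight = 11, length = 2, mean = 11/2 ≈ 5.500
  cycle 1 → 0 → 1: weight = 10, length = 2, mean = 10/2 ≈ 5.000
Minimum mean = 4.000, attained e.g. along the cycle 0 → 2 → 1 → 0 with weight 12 and length 3. So λ(A) = 12/3 = 4.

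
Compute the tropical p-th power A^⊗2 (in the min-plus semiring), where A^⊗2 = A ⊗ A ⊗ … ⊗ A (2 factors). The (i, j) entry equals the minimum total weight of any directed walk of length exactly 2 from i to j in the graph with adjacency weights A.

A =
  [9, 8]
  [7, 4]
A^⊗2 =
  [15, 12]
  [11, 8]

Each entry (A^⊗2)_ij equals the minimum over all length-2 walks i = v_0 → v_1 → … → v_2 = j of Σ_t A[v_t][v_{t+1}]. For example, for (i, j) = (0, 1) we minimise over 2 possible intermediate vertex sequences; the minimum is 12, attained along the walk 0 → 1 → 1.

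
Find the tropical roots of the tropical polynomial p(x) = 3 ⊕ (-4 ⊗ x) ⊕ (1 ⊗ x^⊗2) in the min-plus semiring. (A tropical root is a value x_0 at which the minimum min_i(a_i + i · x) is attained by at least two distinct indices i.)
Roots: {-5, 7}

Each tropical root is a break point of the lower envelope of the lines y = a_i + i · x (there are 3 lines, with slopes 0, 1, ..., 2). Only the lines that attain the minimum somewhere contribute to roots; other lines are dominated. Here the surviving (envelope) indices are i = 2, i = 1, i = 0.
Intersections between consecutive envelope lines give the roots: for adjacent envelope indices i < j the intersection is x = (a_i − a_j) / (j − i). Reading off the sorted break points: {-5, 7}.
Verification: at each break x_0, at least two indices attain the minimum of min_i(a_i + i · x_0).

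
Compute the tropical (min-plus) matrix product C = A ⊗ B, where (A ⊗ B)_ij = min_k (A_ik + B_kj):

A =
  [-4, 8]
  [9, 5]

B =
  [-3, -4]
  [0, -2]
A ⊗ B =
  [-7, -8]
  [5, 3]

Apply the min-plus product entry-by-entry:
  C[0][0] = min over k of (A[0][0] + B[0][0] = -4 + -3 = -7, A[0][1] + B[1][0] = 8 + 0 = 8) = -7 (attained at k = 0)
  C[0][1] = min over k of (A[0][0] + B[0][1] = -4 + -4 = -8, A[0][1] + B[1][1] = 8 + -2 = 6) = -8 (attained at k = 0)
  C[1][0] = min over k of (A[1][0] + B[0][0] = 9 + -3 = 6, A[1][1] + B[1][0] = 5 + 0 = 5) = 5 (attained at k = 1)
  C[1][1] = min over k of (A[1][0] + B[0][1] = 9 + -4 = 5, A[1][1] + B[1][1] = 5 + -2 = 3) = 3 (attained at k = 1)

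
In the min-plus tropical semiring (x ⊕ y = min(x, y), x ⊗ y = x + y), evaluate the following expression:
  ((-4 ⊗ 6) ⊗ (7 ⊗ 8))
((-4 ⊗ 6) ⊗ (7 ⊗ 8)) = 17

Expand innermost to outermost. Recall ⊕ takes the minimum of its arguments and ⊗ takes their sum. Working out the expression ((-4 ⊗ 6) ⊗ (7 ⊗ 8)) gives 17.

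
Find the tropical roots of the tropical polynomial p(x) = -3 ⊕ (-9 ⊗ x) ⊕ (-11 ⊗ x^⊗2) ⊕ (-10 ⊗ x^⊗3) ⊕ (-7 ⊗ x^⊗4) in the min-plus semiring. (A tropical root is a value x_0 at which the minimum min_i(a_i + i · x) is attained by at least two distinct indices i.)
Roots: {-3, -1, 2, 6}

Each tropical root is a break point of the lower envelope of the lines y = a_i + i · x (there are 5 lines, with slopes 0, 1, ..., 4). Only the lines that attain the minimum somewhere contribute to roots; other lines are dominated. Here the surviving (envelope) indices are i = 4, i = 3, i = 2, i = 1, i = 0.
Intersections between consecutive envelope lines give the roots: for adjacent envelope indices i < j the intersection is x = (a_i − a_j) / (j − i). Reading off the sorted break points: {-3, -1, 2, 6}.
Verification: at each break x_0, at least two indices attain the minimum of min_i(a_i + i · x_0).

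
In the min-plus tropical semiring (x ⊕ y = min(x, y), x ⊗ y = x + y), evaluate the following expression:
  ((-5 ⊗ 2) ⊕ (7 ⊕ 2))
((-5 ⊗ 2) ⊕ (7 ⊕ 2)) = -3

Expand innermost to outermost. Recall ⊕ takes the minimum of its arguments and ⊗ takes their sum. Working out the expression ((-5 ⊗ 2) ⊕ (7 ⊕ 2)) gives -3.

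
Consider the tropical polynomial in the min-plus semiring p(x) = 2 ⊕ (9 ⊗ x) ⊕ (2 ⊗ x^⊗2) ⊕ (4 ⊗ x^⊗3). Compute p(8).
p(8) = 2

A tropical monomial a ⊗ x^⊗i evaluates to a + i · x. Evaluating each term at x = 8:
  Term 0 contributes 2 + 0 · 8 = 2
  Term 1 contributes 9 + 1 · 8 = 17
  Term 2 contributes 2 + 2 · 8 = 18
  Term 3 contributes 4 + 3 · 8 = 28
p(8) = ⊕ of these = min[2, 17, 18, 28] = 2.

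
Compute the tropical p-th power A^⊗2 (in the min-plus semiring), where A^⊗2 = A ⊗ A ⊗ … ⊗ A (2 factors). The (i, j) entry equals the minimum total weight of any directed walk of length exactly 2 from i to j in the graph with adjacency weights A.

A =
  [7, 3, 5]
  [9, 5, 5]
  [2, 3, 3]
A^⊗2 =
  [7, 8, 8]
  [7, 8, 8]
  [5, 5, 6]

Each entry (A^⊗2)_ij equals the minimum over all length-2 walks i = v_0 → v_1 → … → v_2 = j of Σ_t A[v_t][v_{t+1}]. For example, for (i, j) = (0, 2) we minimise over 3 possible intermediate vertex sequences; the minimum is 8, attained along the walk 0 → 1 → 2.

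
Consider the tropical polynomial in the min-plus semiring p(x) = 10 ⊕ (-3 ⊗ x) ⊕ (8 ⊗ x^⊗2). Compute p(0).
p(0) = -3

A tropical monomial a ⊗ x^⊗i evaluates to a + i · x. Evaluating each term at x = 0:
  Term 0 contributes 10 + 0 · 0 = 10
  Term 1 contributes -3 + 1 · 0 = -3
  Term 2 contributes 8 + 2 · 0 = 8
p(0) = ⊕ of these = min[10, -3, 8] = -3.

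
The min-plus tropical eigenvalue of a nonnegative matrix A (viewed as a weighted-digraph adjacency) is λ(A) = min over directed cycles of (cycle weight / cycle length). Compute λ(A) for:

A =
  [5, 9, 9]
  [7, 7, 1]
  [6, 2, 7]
λ(A) = 3/2

Enumerate directed cycles and compute their means (weight / length). Sample:
  cycle 0 → 0: weight = 5, length = 1, mean = 5/1 ≈ 5.000
  cycle 1 → 1: weight = 7, length = 1, mean = 7/1 ≈ 7.000
  cycle 2 → 2: weight = 7, length = 1, mean = 7/1 ≈ 7.000
  cycle 0 → 1 → 0: weight = 16, length = 2, mean = 16/2 ≈ 8.000
  cycle 0 → 2 → 0: weight = 15, length = 2, mean = 15/2 ≈ 7.500
  cycle 1 → 0 → 1: weight = 16, length = 2, mean = 16/2 ≈ 8.000
Minimum mean = 1.500, attained e.g. along the cycle 1 → 2 → 1 with weight 3 and length 2. So λ(A) = 3/2 = 3/2.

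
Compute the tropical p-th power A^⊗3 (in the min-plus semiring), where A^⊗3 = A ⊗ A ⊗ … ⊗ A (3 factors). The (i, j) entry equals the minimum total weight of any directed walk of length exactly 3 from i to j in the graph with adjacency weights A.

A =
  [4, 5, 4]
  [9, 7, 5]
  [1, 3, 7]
A^⊗3 =
  [9, 10, 9]
  [10, 11, 10]
  [6, 8, 9]

Each entry (A^⊗3)_ij equals the minimum over all length-3 walks i = v_0 → v_1 → … → v_3 = j of Σ_t A[v_t][v_{t+1}]. For example, for (i, j) = (0, 2) we minimise over 9 possible intermediate vertex sequences; the minimum is 9, attained along the walk 0 → 2 → 0 → 2.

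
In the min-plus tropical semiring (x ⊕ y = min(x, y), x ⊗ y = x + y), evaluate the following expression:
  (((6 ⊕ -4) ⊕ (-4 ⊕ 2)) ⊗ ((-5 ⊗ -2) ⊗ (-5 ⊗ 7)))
(((6 ⊕ -4) ⊕ (-4 ⊕ 2)) ⊗ ((-5 ⊗ -2) ⊗ (-5 ⊗ 7))) = -9

Expand innermost to outermost. Recall ⊕ takes the minimum of its arguments and ⊗ takes their sum. Working out the expression (((6 ⊕ -4) ⊕ (-4 ⊕ 2)) ⊗ ((-5 ⊗ -2) ⊗ (-5 ⊗ 7))) gives -9.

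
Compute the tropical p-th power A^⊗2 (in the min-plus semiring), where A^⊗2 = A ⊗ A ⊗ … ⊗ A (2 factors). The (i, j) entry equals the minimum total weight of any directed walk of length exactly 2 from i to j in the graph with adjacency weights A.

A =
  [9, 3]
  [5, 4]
A^⊗2 =
  [8, 7]
  [9, 8]

Each entry (A^⊗2)_ij equals the minimum over all length-2 walks i = v_0 → v_1 → … → v_2 = j of Σ_t A[v_t][v_{t+1}]. For example, for (i, j) = (0, 1) we minimise over 2 possible intermediate vertex sequences; the minimum is 7, attained along the walk 0 → 1 → 1.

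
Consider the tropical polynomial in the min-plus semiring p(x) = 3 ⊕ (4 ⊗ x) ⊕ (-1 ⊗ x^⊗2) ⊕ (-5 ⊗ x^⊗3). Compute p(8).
p(8) = 3

A tropical monomial a ⊗ x^⊗i evaluates to a + i · x. Evaluating each term at x = 8:
  Term 0 contributes 3 + 0 · 8 = 3
  Term 1 contributes 4 + 1 · 8 = 12
  Term 2 contributes -1 + 2 · 8 = 15
  Term 3 contributes -5 + 3 · 8 = 19
p(8) = ⊕ of these = min[3, 12, 15, 19] = 3.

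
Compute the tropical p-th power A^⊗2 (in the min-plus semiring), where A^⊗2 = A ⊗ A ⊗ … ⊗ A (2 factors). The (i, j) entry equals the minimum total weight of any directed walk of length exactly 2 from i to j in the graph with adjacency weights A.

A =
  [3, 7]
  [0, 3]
A^⊗2 =
  [6, 10]
  [3, 6]

Each entry (A^⊗2)_ij equals the minimum over all length-2 walks i = v_0 → v_1 → … → v_2 = j of Σ_t A[v_t][v_{t+1}]. For example, for (i, j) = (0, 1) we minimise over 2 possible intermediate vertex sequences; the minimum is 10, attained along the walk 0 → 0 → 1.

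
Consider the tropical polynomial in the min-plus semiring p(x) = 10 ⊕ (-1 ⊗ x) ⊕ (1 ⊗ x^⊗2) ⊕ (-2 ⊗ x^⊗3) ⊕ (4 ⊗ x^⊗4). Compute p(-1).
p(-1) = -5

A tropical monomial a ⊗ x^⊗i evaluates to a + i · x. Evaluating each term at x = -1:
  Term 0 contributes 10 + 0 · -1 = 10
  Term 1 contributes -1 + 1 · -1 = -2
  Term 2 contributes 1 + 2 · -1 = -1
  Term 3 contributes -2 + 3 · -1 = -5
  Term 4 contributes 4 + 4 · -1 = 0
p(-1) = ⊕ of these = min[10, -2, -1, -5, 0] = -5.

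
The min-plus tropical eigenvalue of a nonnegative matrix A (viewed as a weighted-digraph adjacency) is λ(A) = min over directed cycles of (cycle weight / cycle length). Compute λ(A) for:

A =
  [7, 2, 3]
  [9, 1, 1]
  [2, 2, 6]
λ(A) = 1

Enumerate directed cycles and compute their means (weight / length). Sample:
  cycle 0 → 0: weight = 7, length = 1, mean = 7/1 ≈ 7.000
  cycle 1 → 1: weight = 1, length = 1, mean = 1/1 ≈ 1.000
  cycle 2 → 2: weight = 6, length = 1, mean = 6/1 ≈ 6.000
  cycle 0 → 1 → 0: weight = 11, length = 2, mean = 11/2 ≈ 5.500
  cycle 0 → 2 → 0: weight = 5, length = 2, mean = 5/2 ≈ 2.500
  cycle 1 → 0 → 1: weight = 11, length = 2, mean = 11/2 ≈ 5.500
Minimum mean = 1.000, attained e.g. along the cycle 1 → 1 with weight 1 and length 1. So λ(A) = 1/1 = 1.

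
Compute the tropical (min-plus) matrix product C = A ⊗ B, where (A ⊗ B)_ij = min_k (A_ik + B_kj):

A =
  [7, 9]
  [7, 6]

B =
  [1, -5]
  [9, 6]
A ⊗ B =
  [8, 2]
  [8, 2]

Apply the min-plus product entry-by-entry:
  C[0][0] = min over k of (A[0][0] + B[0][0] = 7 + 1 = 8, A[0][1] + B[1][0] = 9 + 9 = 18) = 8 (attained at k = 0)
  C[0][1] = min over k of (A[0][0] + B[0][1] = 7 + -5 = 2, A[0][1] + B[1][1] = 9 + 6 = 15) = 2 (attained at k = 0)
  C[1][0] = min over k of (A[1][0] + B[0][0] = 7 + 1 = 8, A[1][1] + B[1][0] = 6 + 9 = 15) = 8 (attained at k = 0)
  C[1][1] = min over k of (A[1][0] + B[0][1] = 7 + -5 = 2, A[1][1] + B[1][1] = 6 + 6 = 12) = 2 (attained at k = 0)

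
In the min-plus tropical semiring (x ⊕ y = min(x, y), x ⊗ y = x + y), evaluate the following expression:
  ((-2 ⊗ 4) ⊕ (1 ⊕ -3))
((-2 ⊗ 4) ⊕ (1 ⊕ -3)) = -3

Expand innermost to outermost. Recall ⊕ takes the minimum of its arguments and ⊗ takes their sum. Working out the expression ((-2 ⊗ 4) ⊕ (1 ⊕ -3)) gives -3.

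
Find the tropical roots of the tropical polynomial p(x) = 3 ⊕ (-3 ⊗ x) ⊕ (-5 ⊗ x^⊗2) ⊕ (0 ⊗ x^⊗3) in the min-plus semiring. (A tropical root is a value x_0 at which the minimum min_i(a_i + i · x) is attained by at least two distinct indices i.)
Roots: {-5, 2, 6}

Each tropical root is a break point of the lower envelope of the lines y = a_i + i · x (there are 4 lines, with slopes 0, 1, ..., 3). Only the lines that attain the minimum somewhere contribute to roots; other lines are dominated. Here the surviving (envelope) indices are i = 3, i = 2, i = 1, i = 0.
Intersections between consecutive envelope lines give the roots: for adjacent envelope indices i < j the intersection is x = (a_i − a_j) / (j − i). Reading off the sorted break points: {-5, 2, 6}.
Verification: at each break x_0, at least two indices attain the minimum of min_i(a_i + i · x_0).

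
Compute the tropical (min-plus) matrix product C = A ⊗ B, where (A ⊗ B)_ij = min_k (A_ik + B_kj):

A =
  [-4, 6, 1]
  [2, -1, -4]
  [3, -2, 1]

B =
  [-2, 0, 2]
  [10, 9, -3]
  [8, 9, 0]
A ⊗ B =
  [-6, -4, -2]
  [0, 2, -4]
  [1, 3, -5]

Apply the min-plus product entry-by-entry:
  C[0][0] = min over k of (A[0][0] + B[0][0] = -4 + -2 = -6, A[0][1] + B[1][0] = 6 + 10 = 16, A[0][2] + B[2][0] = 1 + 8 = 9) = -6 (attained at k = 0)
  C[0][1] = min over k of (A[0][0] + B[0][1] = -4 + 0 = -4, A[0][1] + B[1][1] = 6 + 9 = 15, A[0][2] + B[2][1] = 1 + 9 = 10) = -4 (attained at k = 0)
  C[0][2] = min over k of (A[0][0] + B[0][2] = -4 + 2 = -2, A[0][1] + B[1][2] = 6 + -3 = 3, A[0][2] + B[2][2] = 1 + 0 = 1) = -2 (attained at k = 0)
  C[1][0] = min over k of (A[1][0] + B[0][0] = 2 + -2 = 0, A[1][1] + B[1][0] = -1 + 10 = 9, A[1][2] + B[2][0] = -4 + 8 = 4) = 0 (attained at k = 0)
  C[1][1] = min over k of (A[1][0] + B[0][1] = 2 + 0 = 2, A[1][1] + B[1][1] = -1 + 9 = 8, A[1][2] + B[2][1] = -4 + 9 = 5) = 2 (attained at k = 0)
  C[1][2] = min over k of (A[1][0] + B[0][2] = 2 + 2 = 4, A[1][1] + B[1][2] = -1 + -3 = -4, A[1][2] + B[2][2] = -4 + 0 = -4) = -4 (attained at k = 1)
  C[2][0] = min over k of (A[2][0] + B[0][0] = 3 + -2 = 1, A[2][1] + B[1][0] = -2 + 10 = 8, A[2][2] + B[2][0] = 1 + 8 = 9) = 1 (attained at k = 0)
  C[2][1] = min over k of (A[2][0] + B[0][1] = 3 + 0 = 3, A[2][1] + B[1][1] = -2 + 9 = 7, A[2][2] + B[2][1] = 1 + 9 = 10) = 3 (attained at k = 0)
  C[2][2] = min over k of (A[2][0] + B[0][2] = 3 + 2 = 5, A[2][1] + B[1][2] = -2 + -3 = -5, A[2][2] + B[2][2] = 1 + 0 = 1) = -5 (attained at k = 1)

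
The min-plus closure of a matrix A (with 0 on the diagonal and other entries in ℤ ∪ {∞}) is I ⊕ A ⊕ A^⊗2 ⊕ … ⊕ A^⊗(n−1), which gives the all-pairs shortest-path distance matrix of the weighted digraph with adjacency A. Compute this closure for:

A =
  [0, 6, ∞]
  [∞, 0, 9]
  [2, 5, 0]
Closure =
  [0, 6, 15]
  [11, 0, 9]
  [2, 5, 0]

This is the Floyd-Warshall all-pairs shortest-path computation. For each intermediate vertex k = 0, 1, …, 2, update dist[i][j] ← min(dist[i][j], dist[i][k] + dist[k][j]). The final matrix gives, for each (i, j), the minimum total weight of any directed path from i to j (possibly empty when i = j).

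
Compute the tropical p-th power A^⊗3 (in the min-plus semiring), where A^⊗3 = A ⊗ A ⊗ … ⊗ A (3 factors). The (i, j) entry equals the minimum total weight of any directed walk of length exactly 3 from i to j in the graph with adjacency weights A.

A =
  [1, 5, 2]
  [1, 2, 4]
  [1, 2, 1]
A^⊗3 =
  [3, 5, 4]
  [3, 5, 4]
  [3, 4, 3]

Each entry (A^⊗3)_ij equals the minimum over all length-3 walks i = v_0 → v_1 → … → v_3 = j of Σ_t A[v_t][v_{t+1}]. For example, for (i, j) = (0, 2) we minimise over 9 possible intermediate vertex sequences; the minimum is 4, attained along the walk 0 → 0 → 0 → 2.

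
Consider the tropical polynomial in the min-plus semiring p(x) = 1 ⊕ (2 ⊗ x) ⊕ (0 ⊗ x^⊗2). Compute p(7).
p(7) = 1

A tropical monomial a ⊗ x^⊗i evaluates to a + i · x. Evaluating each term at x = 7:
  Term 0 contributes 1 + 0 · 7 = 1
  Term 1 contributes 2 + 1 · 7 = 9
  Term 2 contributes 0 + 2 · 7 = 14
p(7) = ⊕ of these = min[1, 9, 14] = 1.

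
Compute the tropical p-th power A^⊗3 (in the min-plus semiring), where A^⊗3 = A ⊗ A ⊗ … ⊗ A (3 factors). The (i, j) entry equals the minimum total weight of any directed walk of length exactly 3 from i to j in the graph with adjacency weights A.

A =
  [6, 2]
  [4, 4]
A^⊗3 =
  [10, 8]
  [10, 10]

Each entry (A^⊗3)_ij equals the minimum over all length-3 walks i = v_0 → v_1 → … → v_3 = j of Σ_t A[v_t][v_{t+1}]. For example, for (i, j) = (0, 1) we minimise over 4 possible intermediate vertex sequences; the minimum is 8, attained along the walk 0 → 1 → 0 → 1.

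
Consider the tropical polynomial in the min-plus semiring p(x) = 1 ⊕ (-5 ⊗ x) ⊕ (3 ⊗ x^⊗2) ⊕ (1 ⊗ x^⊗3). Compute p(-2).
p(-2) = -7

A tropical monomial a ⊗ x^⊗i evaluates to a + i · x. Evaluating each term at x = -2:
  Term 0 contributes 1 + 0 · -2 = 1
  Term 1 contributes -5 + 1 · -2 = -7
  Term 2 contributes 3 + 2 · -2 = -1
  Term 3 contributes 1 + 3 · -2 = -5
p(-2) = ⊕ of these = min[1, -7, -1, -5] = -7.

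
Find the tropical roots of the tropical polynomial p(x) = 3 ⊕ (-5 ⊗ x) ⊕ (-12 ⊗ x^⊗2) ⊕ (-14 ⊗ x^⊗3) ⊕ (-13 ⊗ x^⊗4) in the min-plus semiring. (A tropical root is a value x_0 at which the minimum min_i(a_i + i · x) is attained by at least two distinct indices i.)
Roots: {-1, 2, 7, 8}

Each tropical root is a break point of the lower envelope of the lines y = a_i + i · x (there are 5 lines, with slopes 0, 1, ..., 4). Only the lines that attain the minimum somewhere contribute to roots; other lines are dominated. Here the surviving (envelope) indices are i = 4, i = 3, i = 2, i = 1, i = 0.
Intersections between consecutive envelope lines give the roots: for adjacent envelope indices i < j the intersection is x = (a_i − a_j) / (j − i). Reading off the sorted break points: {-1, 2, 7, 8}.
Verification: at each break x_0, at least two indices attain the minimum of min_i(a_i + i · x_0).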